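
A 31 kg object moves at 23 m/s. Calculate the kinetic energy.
KE = ½mv² = ½(31)(23)² = 8199.5 J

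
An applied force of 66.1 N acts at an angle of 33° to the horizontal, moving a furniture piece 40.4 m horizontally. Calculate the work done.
W = F·d·cosθ = (66.1)(40.4)cos(33°) = 2240 J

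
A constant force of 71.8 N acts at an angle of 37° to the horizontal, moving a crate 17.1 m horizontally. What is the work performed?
W = F·d·cosθ = (71.8)(17.1)cos(37°) = 980.5 J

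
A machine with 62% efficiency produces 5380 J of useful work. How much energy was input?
W_in = W_out/η = 5380/0.62 = 8677 J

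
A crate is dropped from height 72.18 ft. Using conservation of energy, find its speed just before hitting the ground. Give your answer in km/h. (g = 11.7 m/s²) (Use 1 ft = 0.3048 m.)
Convert to SI: h = 22.0005 m
mgh = ½mv² ⇒ v = √(2gh) = √(2·11.7·22.0005) = 22.6894 m/s = 81.68 km/h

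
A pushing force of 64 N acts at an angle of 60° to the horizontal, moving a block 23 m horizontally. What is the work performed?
W = F·d·cosθ = (64)(23)cos(60°) = 736.0 J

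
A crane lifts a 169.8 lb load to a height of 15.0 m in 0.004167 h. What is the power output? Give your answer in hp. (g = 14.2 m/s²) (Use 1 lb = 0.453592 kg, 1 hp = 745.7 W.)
Convert to SI: m = 77.0199 kg, h = 15.0 m, t = 15.0012 s
P = mgh/t = (77.0199)(14.2)(15.0)/15.0012 = 1093.6 W = 1.467 hp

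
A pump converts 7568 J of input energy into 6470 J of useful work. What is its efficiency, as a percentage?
η = W_out/W_in = 6470/7568 = 85.49%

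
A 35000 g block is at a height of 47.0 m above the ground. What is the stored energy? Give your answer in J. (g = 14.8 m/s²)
Convert to SI: m = 35.0 kg, h = 47.0 m
PE = mgh = (35.0)(14.8)(47.0) = 24350 J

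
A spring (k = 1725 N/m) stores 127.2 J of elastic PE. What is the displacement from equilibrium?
x = √(2·PE/k) = √(2·127.2/1725) = 0.384 m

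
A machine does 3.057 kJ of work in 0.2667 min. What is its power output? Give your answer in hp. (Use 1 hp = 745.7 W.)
Convert to SI: W = 3057.0 J, t = 16.002 s
P = W/t = 3057.0/16.002 = 191.039 W = 0.2562 hp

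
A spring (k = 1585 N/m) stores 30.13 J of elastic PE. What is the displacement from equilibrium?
x = √(2·PE/k) = √(2·30.13/1585) = 0.195 m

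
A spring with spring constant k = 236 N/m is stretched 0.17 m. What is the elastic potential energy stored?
PE = ½kx² = ½(236)(0.17)² = 3.41 J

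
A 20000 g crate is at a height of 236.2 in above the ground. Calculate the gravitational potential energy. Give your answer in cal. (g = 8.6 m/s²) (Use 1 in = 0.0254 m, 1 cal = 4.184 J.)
Convert to SI: m = 20.0 kg, h = 5.99948 m
PE = mgh = (20.0)(8.6)(5.99948) = 1031.91 J = 246.6 cal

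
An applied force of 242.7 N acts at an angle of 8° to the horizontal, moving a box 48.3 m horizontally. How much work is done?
W = F·d·cosθ = (242.7)(48.3)cos(8°) = 11610 J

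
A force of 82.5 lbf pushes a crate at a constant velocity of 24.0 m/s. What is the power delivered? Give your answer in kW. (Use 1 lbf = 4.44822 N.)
Convert to SI: F = 366.978 N, v = 24.0 m/s
P = Fv = (366.978)(24.0) = 8807.48 W = 8.807 kW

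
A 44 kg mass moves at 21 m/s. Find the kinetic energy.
KE = ½mv² = ½(44)(21)² = 9702.0 J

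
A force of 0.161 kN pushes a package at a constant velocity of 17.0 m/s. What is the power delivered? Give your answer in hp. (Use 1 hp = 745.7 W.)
Convert to SI: F = 161.0 N, v = 17.0 m/s
P = Fv = (161.0)(17.0) = 2737.0 W = 3.67 hp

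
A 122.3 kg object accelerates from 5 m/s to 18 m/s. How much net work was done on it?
W = ΔKE = ½m(v₂² − v₁²) = ½(122.3)(18² − 5²) = 18283.85 J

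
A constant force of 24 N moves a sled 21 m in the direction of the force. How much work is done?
W = F·d = (24)(21) = 504.0 J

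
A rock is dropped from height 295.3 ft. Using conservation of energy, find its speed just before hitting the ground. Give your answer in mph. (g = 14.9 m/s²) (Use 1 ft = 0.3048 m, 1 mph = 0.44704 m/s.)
Convert to SI: h = 90.0074 m
mgh = ½mv² ⇒ v = √(2gh) = √(2·14.9·90.0074) = 51.7902 m/s = 115.9 mph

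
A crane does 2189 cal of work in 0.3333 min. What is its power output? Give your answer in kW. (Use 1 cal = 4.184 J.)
Convert to SI: W = 9158.78 J, t = 19.998 s
P = W/t = 9158.78/19.998 = 457.985 W = 0.458 kW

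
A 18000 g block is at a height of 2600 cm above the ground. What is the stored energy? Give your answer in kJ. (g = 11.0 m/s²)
Convert to SI: m = 18.0 kg, h = 26.0 m
PE = mgh = (18.0)(11.0)(26.0) = 5148.0 J = 5.148 kJ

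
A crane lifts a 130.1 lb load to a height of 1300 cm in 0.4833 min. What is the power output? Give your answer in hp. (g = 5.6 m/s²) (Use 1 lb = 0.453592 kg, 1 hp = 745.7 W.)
Convert to SI: m = 59.0123 kg, h = 13.0 m, t = 28.998 s
P = mgh/t = (59.0123)(5.6)(13.0)/28.998 = 148.151 W = 0.1987 hp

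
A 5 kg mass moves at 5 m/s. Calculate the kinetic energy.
KE = ½mv² = ½(5)(5)² = 62.5 J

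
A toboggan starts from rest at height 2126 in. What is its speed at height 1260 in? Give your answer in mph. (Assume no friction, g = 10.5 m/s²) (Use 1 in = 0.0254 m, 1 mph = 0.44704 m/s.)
Convert to SI: h₁−h₂ = 21.9964 m
mgh₁ = mgh₂ + ½mv² ⇒ v = √(2g(h₁−h₂)) = √(2·10.5·21.9964) = 21.4924 m/s = 48.08 mph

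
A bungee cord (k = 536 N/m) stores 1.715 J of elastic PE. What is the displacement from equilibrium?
x = √(2·PE/k) = √(2·1.715/536) = 0.08 m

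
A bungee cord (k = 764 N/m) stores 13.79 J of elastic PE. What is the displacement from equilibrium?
x = √(2·PE/k) = √(2·13.79/764) = 0.19 m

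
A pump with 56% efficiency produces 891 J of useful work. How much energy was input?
W_in = W_out/η = 891/0.56 = 1591 J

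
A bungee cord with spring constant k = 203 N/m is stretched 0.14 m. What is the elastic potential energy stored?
PE = ½kx² = ½(203)(0.14)² = 1.989 J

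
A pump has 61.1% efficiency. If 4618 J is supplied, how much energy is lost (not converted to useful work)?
W_lost = W_in(1 − η) = 4618·(1 − 0.611) = 1796 J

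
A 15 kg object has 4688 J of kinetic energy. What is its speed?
v = √(2·KE/m) = √(2·4688/15) = 25.0 m/s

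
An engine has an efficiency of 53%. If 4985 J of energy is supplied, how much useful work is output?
W_out = η·W_in = 0.53·4985 = 2642.05 J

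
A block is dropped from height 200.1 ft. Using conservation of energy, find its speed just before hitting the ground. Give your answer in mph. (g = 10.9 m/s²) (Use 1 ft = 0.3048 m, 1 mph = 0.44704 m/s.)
Convert to SI: h = 60.9905 m
mgh = ½mv² ⇒ v = √(2gh) = √(2·10.9·60.9905) = 36.4636 m/s = 81.57 mph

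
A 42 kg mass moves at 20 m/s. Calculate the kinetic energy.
KE = ½mv² = ½(42)(20)² = 8400.0 J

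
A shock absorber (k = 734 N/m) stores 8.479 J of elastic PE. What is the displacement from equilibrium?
x = √(2·PE/k) = √(2·8.479/734) = 0.152 m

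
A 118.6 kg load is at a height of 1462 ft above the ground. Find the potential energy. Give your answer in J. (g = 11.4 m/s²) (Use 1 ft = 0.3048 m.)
Convert to SI: m = 118.6 kg, h = 445.618 m
PE = mgh = (118.6)(11.4)(445.618) = 602500 J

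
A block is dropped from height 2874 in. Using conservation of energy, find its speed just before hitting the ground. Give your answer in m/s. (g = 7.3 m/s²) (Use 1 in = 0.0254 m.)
Convert to SI: h = 72.9996 m
mgh = ½mv² ⇒ v = √(2gh) = √(2·7.3·72.9996) = 32.65 m/s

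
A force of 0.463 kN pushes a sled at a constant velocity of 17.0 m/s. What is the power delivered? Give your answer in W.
Convert to SI: F = 463.0 N, v = 17.0 m/s
P = Fv = (463.0)(17.0) = 7871 W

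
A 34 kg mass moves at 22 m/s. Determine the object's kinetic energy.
KE = ½mv² = ½(34)(22)² = 8228.0 J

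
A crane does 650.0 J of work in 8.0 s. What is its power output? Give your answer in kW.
P = W/t = 650.0/8.0 = 81.25 W = 0.08125 kW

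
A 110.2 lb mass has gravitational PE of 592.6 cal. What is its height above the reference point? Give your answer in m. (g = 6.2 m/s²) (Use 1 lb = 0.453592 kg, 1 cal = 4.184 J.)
Convert to SI: m = 49.9858 kg, PE = 2479.44 J
h = PE/(mg) = 2479.44/(49.9858·6.2) = 8.0 m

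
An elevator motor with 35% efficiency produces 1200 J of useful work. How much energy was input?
W_in = W_out/η = 1200/0.35 = 3429 J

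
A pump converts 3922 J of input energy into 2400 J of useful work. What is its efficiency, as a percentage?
η = W_out/W_in = 2400/3922 = 61.19%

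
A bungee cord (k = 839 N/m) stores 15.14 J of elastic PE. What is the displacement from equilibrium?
x = √(2·PE/k) = √(2·15.14/839) = 0.19 m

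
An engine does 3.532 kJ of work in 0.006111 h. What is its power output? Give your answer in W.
Convert to SI: W = 3532.0 J, t = 21.9996 s
P = W/t = 3532.0/21.9996 = 160.5 W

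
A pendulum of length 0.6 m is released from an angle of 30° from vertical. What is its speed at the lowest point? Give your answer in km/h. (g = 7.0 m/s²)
h = L(1 − cosθ) = 0.6(1 − cos30°) = 0.0803848 m
v = √(2gh) = √(2·7.0·0.0803848) = 1.06084 m/s = 3.819 km/h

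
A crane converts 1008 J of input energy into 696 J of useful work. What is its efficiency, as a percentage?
η = W_out/W_in = 696/1008 = 69.05%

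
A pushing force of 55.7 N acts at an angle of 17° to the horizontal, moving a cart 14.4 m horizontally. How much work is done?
W = F·d·cosθ = (55.7)(14.4)cos(17°) = 767.0 J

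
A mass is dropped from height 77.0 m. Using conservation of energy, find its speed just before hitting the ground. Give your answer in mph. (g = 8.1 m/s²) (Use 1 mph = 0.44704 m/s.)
mgh = ½mv² ⇒ v = √(2gh) = √(2·8.1·77.0) = 35.3186 m/s = 79.01 mph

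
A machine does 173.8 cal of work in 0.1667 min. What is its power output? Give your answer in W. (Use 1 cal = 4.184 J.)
Convert to SI: W = 727.179 J, t = 10.002 s
P = W/t = 727.179/10.002 = 72.7 W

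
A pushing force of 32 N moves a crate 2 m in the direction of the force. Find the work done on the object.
W = F·d = (32)(2) = 64.0 J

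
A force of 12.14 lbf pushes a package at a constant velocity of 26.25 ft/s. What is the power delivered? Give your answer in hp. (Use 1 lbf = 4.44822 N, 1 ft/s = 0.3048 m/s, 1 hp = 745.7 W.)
Convert to SI: F = 54.0014 N, v = 8.001 m/s
P = Fv = (54.0014)(8.001) = 432.065 W = 0.5794 hp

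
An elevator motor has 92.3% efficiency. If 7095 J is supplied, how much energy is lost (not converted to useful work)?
W_lost = W_in(1 − η) = 7095·(1 − 0.923) = 546.3 J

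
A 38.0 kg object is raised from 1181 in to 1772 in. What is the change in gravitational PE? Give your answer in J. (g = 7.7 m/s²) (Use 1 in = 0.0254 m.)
Convert to SI: m = 38.0 kg, Δh = 15.0114 m
ΔPE = mgΔh = (38.0)(7.7)(15.0114) = 4392 J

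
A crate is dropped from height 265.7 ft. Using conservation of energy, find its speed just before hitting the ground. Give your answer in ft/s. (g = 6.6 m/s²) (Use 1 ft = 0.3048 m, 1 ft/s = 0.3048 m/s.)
Convert to SI: h = 80.9854 m
mgh = ½mv² ⇒ v = √(2gh) = √(2·6.6·80.9854) = 32.6957 m/s = 107.3 ft/s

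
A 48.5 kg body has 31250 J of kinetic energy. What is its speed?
v = √(2·KE/m) = √(2·31250/48.5) = 35.9 m/s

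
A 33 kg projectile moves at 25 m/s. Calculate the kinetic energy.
KE = ½mv² = ½(33)(25)² = 10312.5 J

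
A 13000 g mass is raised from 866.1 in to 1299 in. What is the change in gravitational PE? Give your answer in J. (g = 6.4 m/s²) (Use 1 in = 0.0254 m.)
Convert to SI: m = 13.0 kg, Δh = 10.9957 m
ΔPE = mgΔh = (13.0)(6.4)(10.9957) = 914.8 J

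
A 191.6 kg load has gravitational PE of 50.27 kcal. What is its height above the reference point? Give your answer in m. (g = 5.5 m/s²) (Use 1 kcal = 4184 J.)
Convert to SI: m = 191.6 kg, PE = 210330 J
h = PE/(mg) = 210330/(191.6·5.5) = 199.6 m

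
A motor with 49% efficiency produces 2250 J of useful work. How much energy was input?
W_in = W_out/η = 2250/0.49 = 4592 J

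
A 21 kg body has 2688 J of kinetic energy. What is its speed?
v = √(2·KE/m) = √(2·2688/21) = 16.0 m/s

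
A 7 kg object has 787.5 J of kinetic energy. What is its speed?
v = √(2·KE/m) = √(2·787.5/7) = 15.0 m/s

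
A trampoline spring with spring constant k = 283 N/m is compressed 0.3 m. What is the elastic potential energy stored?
PE = ½kx² = ½(283)(0.3)² = 12.74 J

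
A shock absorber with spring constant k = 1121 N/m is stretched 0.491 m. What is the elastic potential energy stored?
PE = ½kx² = ½(1121)(0.491)² = 135.1 J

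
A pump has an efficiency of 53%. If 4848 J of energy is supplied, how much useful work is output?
W_out = η·W_in = 0.53·4848 = 2569.44 J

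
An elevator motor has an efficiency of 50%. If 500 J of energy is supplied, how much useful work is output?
W_out = η·W_in = 0.5·500 = 250.0 J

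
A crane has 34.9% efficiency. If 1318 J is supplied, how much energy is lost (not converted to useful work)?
W_lost = W_in(1 − η) = 1318·(1 − 0.349) = 858.0 J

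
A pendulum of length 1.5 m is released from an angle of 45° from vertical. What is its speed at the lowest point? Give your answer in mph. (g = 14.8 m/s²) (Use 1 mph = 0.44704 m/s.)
h = L(1 − cosθ) = 1.5(1 − cos45°) = 0.43934 m
v = √(2gh) = √(2·14.8·0.43934) = 3.60617 m/s = 8.067 mph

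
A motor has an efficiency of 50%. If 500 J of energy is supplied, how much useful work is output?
W_out = η·W_in = 0.5·500 = 250.0 J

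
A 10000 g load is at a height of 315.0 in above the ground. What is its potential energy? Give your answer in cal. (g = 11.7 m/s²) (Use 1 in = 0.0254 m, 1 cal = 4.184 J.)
Convert to SI: m = 10.0 kg, h = 8.001 m
PE = mgh = (10.0)(11.7)(8.001) = 936.117 J = 223.7 cal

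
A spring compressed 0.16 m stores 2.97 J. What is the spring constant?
k = 2·PE/x² = 2·2.97/(0.16)² = 232.0 N/m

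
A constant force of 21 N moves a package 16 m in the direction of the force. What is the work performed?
W = F·d = (21)(16) = 336.0 J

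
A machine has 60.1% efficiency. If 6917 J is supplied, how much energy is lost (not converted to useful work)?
W_lost = W_in(1 − η) = 6917·(1 − 0.601) = 2760 J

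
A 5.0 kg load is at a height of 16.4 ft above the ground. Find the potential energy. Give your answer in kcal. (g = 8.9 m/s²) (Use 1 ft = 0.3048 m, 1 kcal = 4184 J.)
Convert to SI: m = 5.0 kg, h = 4.99872 m
PE = mgh = (5.0)(8.9)(4.99872) = 222.443 J = 0.05317 kcal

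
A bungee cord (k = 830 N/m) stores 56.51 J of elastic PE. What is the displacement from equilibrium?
x = √(2·PE/k) = √(2·56.51/830) = 0.369 m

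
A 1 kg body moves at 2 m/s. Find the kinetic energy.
KE = ½mv² = ½(1)(2)² = 2.0 J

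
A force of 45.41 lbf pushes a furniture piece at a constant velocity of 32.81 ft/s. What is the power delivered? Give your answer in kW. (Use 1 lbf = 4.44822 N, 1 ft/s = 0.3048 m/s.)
Convert to SI: F = 201.994 N, v = 10.0005 m/s
P = Fv = (201.994)(10.0005) = 2020.04 W = 2.02 kW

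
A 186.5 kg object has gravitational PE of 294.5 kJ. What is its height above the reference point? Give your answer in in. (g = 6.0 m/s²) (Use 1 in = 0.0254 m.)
Convert to SI: m = 186.5 kg, PE = 294500 J
h = PE/(mg) = 294500/(186.5·6.0) = 263.181 m = 10360 in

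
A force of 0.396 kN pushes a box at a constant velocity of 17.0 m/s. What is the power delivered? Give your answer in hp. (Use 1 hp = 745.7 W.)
Convert to SI: F = 396.0 N, v = 17.0 m/s
P = Fv = (396.0)(17.0) = 6732.0 W = 9.028 hp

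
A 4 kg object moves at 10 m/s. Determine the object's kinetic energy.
KE = ½mv² = ½(4)(10)² = 200.0 J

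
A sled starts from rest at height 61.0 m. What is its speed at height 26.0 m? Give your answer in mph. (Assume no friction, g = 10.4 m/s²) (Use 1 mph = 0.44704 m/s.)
mgh₁ = mgh₂ + ½mv² ⇒ v = √(2g(h₁−h₂)) = √(2·10.4·35.0) = 26.9815 m/s = 60.36 mph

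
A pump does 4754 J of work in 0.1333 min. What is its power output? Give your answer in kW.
Convert to SI: W = 4754.0 J, t = 7.998 s
P = W/t = 4754.0/7.998 = 594.399 W = 0.5944 kW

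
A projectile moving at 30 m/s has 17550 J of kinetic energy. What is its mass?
m = 2·KE/v² = 2·17550/(30)² = 39.0 kg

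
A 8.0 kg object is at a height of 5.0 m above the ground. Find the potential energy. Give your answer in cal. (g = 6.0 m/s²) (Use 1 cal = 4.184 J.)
PE = mgh = (8.0)(6.0)(5.0) = 240.0 J = 57.36 cal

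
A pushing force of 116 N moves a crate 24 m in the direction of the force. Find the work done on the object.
W = F·d = (116)(24) = 2784 J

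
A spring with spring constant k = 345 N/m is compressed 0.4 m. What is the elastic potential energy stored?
PE = ½kx² = ½(345)(0.4)² = 27.6 J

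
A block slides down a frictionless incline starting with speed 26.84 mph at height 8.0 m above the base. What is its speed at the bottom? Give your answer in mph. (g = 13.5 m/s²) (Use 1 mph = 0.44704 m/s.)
Convert to SI: v₀ = 11.9986 m/s, h = 8.0 m
½mv₀² + mgh = ½mv² ⇒ v = √(v₀² + 2gh) = √(11.9986² + 2·13.5·8.0) = 18.9728 m/s = 42.44 mph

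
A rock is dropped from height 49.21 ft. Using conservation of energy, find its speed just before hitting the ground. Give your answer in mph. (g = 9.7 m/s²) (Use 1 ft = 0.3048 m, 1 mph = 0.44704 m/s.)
Convert to SI: h = 14.9992 m
mgh = ½mv² ⇒ v = √(2gh) = √(2·9.7·14.9992) = 17.0583 m/s = 38.16 mph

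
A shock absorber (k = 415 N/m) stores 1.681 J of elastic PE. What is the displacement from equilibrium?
x = √(2·PE/k) = √(2·1.681/415) = 0.09001 m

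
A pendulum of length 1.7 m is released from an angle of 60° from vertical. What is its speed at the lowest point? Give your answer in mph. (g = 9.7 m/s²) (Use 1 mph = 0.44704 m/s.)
h = L(1 − cosθ) = 1.7(1 − cos60°) = 0.85 m
v = √(2gh) = √(2·9.7·0.85) = 4.06079 m/s = 9.084 mph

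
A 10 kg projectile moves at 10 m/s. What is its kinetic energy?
KE = ½mv² = ½(10)(10)² = 500.0 J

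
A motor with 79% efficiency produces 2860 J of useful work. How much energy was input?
W_in = W_out/η = 2860/0.79 = 3620 J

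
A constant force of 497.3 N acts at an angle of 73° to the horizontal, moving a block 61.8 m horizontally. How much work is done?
W = F·d·cosθ = (497.3)(61.8)cos(73°) = 8986 J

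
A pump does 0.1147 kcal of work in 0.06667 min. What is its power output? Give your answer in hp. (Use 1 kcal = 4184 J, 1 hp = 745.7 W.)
Convert to SI: W = 479.905 J, t = 4.0002 s
P = W/t = 479.905/4.0002 = 119.97 W = 0.1609 hp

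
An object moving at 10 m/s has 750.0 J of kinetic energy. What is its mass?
m = 2·KE/v² = 2·750.0/(10)² = 15.0 kg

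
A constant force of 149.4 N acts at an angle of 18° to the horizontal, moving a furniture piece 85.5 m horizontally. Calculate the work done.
W = F·d·cosθ = (149.4)(85.5)cos(18°) = 12150 J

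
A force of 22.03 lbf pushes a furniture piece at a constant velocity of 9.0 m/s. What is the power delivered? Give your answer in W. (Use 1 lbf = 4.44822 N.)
Convert to SI: F = 97.9943 N, v = 9.0 m/s
P = Fv = (97.9943)(9.0) = 881.9 W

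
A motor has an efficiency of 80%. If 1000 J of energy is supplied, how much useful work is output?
W_out = η·W_in = 0.8·1000 = 800.0 J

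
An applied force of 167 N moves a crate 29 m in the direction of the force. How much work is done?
W = F·d = (167)(29) = 4843 J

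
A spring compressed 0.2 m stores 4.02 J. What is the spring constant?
k = 2·PE/x² = 2·4.02/(0.2)² = 201.0 N/m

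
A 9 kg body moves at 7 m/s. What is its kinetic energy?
KE = ½mv² = ½(9)(7)² = 220.5 J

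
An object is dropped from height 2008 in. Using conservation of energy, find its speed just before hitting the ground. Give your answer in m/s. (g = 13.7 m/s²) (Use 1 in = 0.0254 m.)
Convert to SI: h = 51.0032 m
mgh = ½mv² ⇒ v = √(2gh) = √(2·13.7·51.0032) = 37.38 m/s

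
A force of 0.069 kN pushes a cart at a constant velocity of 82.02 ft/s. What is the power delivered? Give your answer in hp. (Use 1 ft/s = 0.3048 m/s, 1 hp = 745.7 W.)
Convert to SI: F = 69.0 N, v = 24.9997 m/s
P = Fv = (69.0)(24.9997) = 1724.98 W = 2.313 hp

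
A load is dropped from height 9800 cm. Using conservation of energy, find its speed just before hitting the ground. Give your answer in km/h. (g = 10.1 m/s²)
Convert to SI: h = 98.0 m
mgh = ½mv² ⇒ v = √(2gh) = √(2·10.1·98.0) = 44.4927 m/s = 160.2 km/h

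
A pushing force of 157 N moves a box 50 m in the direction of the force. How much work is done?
W = F·d = (157)(50) = 7850 J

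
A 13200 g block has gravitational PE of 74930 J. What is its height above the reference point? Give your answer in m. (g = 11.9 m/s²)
Convert to SI: m = 13.2 kg, PE = 74930.0 J
h = PE/(mg) = 74930.0/(13.2·11.9) = 477.0 m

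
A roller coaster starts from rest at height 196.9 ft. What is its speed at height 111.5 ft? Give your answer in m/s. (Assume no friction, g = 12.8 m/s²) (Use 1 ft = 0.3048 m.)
Convert to SI: h₁−h₂ = 26.0299 m
mgh₁ = mgh₂ + ½mv² ⇒ v = √(2g(h₁−h₂)) = √(2·12.8·26.0299) = 25.81 m/s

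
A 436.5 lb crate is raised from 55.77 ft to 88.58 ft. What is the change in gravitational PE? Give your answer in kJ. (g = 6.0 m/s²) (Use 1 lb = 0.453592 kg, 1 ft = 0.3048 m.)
Convert to SI: m = 197.993 kg, Δh = 10.0005 m
ΔPE = mgΔh = (197.993)(6.0)(10.0005) = 11880.2 J = 11.88 kJ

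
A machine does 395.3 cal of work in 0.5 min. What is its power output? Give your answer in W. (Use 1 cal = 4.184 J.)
Convert to SI: W = 1653.94 J, t = 30.0 s
P = W/t = 1653.94/30.0 = 55.13 W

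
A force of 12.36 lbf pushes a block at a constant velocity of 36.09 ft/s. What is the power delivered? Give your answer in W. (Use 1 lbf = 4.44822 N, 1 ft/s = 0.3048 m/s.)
Convert to SI: F = 54.98 N, v = 11.0002 m/s
P = Fv = (54.98)(11.0002) = 604.8 W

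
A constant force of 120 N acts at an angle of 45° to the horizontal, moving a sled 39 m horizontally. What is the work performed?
W = F·d·cosθ = (120)(39)cos(45°) = 3309 J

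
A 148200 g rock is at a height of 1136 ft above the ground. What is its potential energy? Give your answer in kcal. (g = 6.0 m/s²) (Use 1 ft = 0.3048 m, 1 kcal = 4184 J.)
Convert to SI: m = 148.2 kg, h = 346.253 m
PE = mgh = (148.2)(6.0)(346.253) = 307888 J = 73.59 kcal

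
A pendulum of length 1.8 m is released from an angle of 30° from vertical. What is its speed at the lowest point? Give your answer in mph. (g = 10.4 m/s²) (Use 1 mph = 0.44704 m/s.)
h = L(1 − cosθ) = 1.8(1 − cos30°) = 0.241154 m
v = √(2gh) = √(2·10.4·0.241154) = 2.23964 m/s = 5.01 mph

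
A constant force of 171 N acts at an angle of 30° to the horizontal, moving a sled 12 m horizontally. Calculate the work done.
W = F·d·cosθ = (171)(12)cos(30°) = 1777 J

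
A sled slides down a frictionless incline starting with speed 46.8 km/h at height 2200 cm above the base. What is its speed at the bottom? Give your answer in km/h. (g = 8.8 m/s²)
Convert to SI: v₀ = 13.0 m/s, h = 22.0 m
½mv₀² + mgh = ½mv² ⇒ v = √(v₀² + 2gh) = √(13.0² + 2·8.8·22.0) = 23.5839 m/s = 84.9 km/h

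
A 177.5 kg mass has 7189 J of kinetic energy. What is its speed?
v = √(2·KE/m) = √(2·7189/177.5) = 9.0 m/s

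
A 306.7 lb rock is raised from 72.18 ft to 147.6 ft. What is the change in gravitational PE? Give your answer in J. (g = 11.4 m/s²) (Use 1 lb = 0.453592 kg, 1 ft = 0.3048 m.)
Convert to SI: m = 139.117 kg, Δh = 22.988 m
ΔPE = mgΔh = (139.117)(11.4)(22.988) = 36460 J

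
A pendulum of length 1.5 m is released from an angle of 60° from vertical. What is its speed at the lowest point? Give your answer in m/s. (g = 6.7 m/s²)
h = L(1 − cosθ) = 1.5(1 − cos60°) = 0.75 m
v = √(2gh) = √(2·6.7·0.75) = 3.17 m/s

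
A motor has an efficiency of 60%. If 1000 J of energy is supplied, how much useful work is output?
W_out = η·W_in = 0.6·1000 = 600.0 J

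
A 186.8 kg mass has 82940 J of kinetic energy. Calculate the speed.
v = √(2·KE/m) = √(2·82940/186.8) = 29.8 m/s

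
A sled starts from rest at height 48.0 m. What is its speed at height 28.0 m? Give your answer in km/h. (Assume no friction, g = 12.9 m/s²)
mgh₁ = mgh₂ + ½mv² ⇒ v = √(2g(h₁−h₂)) = √(2·12.9·20.0) = 22.7156 m/s = 81.78 km/h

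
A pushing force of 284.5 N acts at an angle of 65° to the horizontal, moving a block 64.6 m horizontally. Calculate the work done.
W = F·d·cosθ = (284.5)(64.6)cos(65°) = 7767 J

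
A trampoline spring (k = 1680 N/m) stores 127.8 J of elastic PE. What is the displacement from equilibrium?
x = √(2·PE/k) = √(2·127.8/1680) = 0.3901 m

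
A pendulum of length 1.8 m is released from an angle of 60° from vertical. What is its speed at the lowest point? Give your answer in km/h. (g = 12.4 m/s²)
h = L(1 − cosθ) = 1.8(1 − cos60°) = 0.9 m
v = √(2gh) = √(2·12.4·0.9) = 4.7244 m/s = 17.01 km/h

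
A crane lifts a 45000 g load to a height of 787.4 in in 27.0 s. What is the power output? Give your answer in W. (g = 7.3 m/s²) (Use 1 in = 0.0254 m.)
Convert to SI: m = 45.0 kg, h = 20.0 m, t = 27.0 s
P = mgh/t = (45.0)(7.3)(20.0)/27.0 = 243.3 W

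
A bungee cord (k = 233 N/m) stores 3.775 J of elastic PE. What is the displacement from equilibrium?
x = √(2·PE/k) = √(2·3.775/233) = 0.18 m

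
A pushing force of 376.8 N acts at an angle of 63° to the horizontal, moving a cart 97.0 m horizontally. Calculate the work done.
W = F·d·cosθ = (376.8)(97.0)cos(63°) = 16590 J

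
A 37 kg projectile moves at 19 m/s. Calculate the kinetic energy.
KE = ½mv² = ½(37)(19)² = 6678.5 J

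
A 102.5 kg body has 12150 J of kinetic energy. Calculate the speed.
v = √(2·KE/m) = √(2·12150/102.5) = 15.4 m/s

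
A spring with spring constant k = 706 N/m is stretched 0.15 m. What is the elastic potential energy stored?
PE = ½kx² = ½(706)(0.15)² = 7.943 J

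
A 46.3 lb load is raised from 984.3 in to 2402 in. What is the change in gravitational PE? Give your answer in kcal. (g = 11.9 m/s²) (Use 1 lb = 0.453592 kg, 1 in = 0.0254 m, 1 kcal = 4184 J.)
Convert to SI: m = 21.0013 kg, Δh = 36.0096 m
ΔPE = mgΔh = (21.0013)(11.9)(36.0096) = 8999.36 J = 2.151 kcal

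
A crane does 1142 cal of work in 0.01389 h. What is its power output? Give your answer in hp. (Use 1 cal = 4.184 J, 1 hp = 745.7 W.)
Convert to SI: W = 4778.13 J, t = 50.004 s
P = W/t = 4778.13/50.004 = 95.5549 W = 0.1281 hp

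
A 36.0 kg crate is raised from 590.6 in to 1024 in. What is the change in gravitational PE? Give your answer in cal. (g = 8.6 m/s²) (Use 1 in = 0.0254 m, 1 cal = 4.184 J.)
Convert to SI: m = 36.0 kg, Δh = 11.0084 m
ΔPE = mgΔh = (36.0)(8.6)(11.0084) = 3408.19 J = 814.6 cal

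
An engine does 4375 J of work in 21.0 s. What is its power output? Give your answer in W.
P = W/t = 4375.0/21.0 = 208.3 W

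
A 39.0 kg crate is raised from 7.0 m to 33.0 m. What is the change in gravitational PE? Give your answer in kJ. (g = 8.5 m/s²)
ΔPE = mgΔh = (39.0)(8.5)(26.0) = 8619.0 J = 8.619 kJ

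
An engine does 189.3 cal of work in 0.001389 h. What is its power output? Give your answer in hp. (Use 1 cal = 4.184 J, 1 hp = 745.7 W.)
Convert to SI: W = 792.031 J, t = 5.0004 s
P = W/t = 792.031/5.0004 = 158.394 W = 0.2124 hp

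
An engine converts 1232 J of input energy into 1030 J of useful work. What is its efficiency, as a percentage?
η = W_out/W_in = 1030/1232 = 83.6%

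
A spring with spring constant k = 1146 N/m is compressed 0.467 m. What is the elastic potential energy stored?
PE = ½kx² = ½(1146)(0.467)² = 125.0 J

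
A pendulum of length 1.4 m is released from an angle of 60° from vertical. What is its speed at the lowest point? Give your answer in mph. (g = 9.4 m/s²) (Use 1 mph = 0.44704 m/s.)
h = L(1 − cosθ) = 1.4(1 − cos60°) = 0.7 m
v = √(2gh) = √(2·9.4·0.7) = 3.62767 m/s = 8.115 mph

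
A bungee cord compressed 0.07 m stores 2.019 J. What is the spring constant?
k = 2·PE/x² = 2·2.019/(0.07)² = 824.1 N/m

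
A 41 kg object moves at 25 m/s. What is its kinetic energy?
KE = ½mv² = ½(41)(25)² = 12812.5 J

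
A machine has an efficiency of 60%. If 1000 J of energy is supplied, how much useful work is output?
W_out = η·W_in = 0.6·1000 = 600.0 J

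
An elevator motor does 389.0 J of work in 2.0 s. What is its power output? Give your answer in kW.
P = W/t = 389.0/2.0 = 194.5 W = 0.1945 kW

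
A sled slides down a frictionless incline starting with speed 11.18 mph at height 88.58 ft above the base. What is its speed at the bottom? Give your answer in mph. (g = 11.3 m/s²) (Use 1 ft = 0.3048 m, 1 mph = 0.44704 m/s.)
Convert to SI: v₀ = 4.99791 m/s, h = 26.9992 m
½mv₀² + mgh = ½mv² ⇒ v = √(v₀² + 2gh) = √(4.99791² + 2·11.3·26.9992) = 25.2024 m/s = 56.38 mph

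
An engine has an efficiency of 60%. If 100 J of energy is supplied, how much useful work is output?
W_out = η·W_in = 0.6·100 = 60.0 J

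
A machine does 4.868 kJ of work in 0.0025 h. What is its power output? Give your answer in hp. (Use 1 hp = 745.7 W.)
Convert to SI: W = 4868.0 J, t = 9.0 s
P = W/t = 4868.0/9.0 = 540.889 W = 0.7253 hp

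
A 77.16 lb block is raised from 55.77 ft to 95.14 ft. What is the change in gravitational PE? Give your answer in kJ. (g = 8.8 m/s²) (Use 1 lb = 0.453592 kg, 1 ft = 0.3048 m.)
Convert to SI: m = 34.9992 kg, Δh = 12.0 m
ΔPE = mgΔh = (34.9992)(8.8)(12.0) = 3695.9 J = 3.696 kJ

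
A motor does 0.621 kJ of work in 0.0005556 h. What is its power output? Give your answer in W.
Convert to SI: W = 621.0 J, t = 2.00016 s
P = W/t = 621.0/2.00016 = 310.5 W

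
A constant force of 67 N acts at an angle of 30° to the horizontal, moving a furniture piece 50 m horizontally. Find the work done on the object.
W = F·d·cosθ = (67)(50)cos(30°) = 2901 J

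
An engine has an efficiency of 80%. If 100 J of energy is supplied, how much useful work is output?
W_out = η·W_in = 0.8·100 = 80.0 J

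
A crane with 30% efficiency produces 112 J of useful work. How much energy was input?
W_in = W_out/η = 112/0.3 = 373.3 J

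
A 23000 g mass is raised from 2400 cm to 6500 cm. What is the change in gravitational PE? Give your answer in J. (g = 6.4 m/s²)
Convert to SI: m = 23.0 kg, Δh = 41.0 m
ΔPE = mgΔh = (23.0)(6.4)(41.0) = 6035 J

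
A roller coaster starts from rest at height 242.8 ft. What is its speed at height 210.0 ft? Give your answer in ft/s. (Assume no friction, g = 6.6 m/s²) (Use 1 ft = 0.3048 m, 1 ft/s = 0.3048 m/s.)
Convert to SI: h₁−h₂ = 9.99744 m
mgh₁ = mgh₂ + ½mv² ⇒ v = √(2g(h₁−h₂)) = √(2·6.6·9.99744) = 11.4877 m/s = 37.69 ft/s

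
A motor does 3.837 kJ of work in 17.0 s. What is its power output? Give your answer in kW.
Convert to SI: W = 3837.0 J, t = 17.0 s
P = W/t = 3837.0/17.0 = 225.706 W = 0.2257 kW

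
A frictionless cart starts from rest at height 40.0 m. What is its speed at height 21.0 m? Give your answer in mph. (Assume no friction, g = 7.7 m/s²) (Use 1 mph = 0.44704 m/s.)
mgh₁ = mgh₂ + ½mv² ⇒ v = √(2g(h₁−h₂)) = √(2·7.7·19.0) = 17.1056 m/s = 38.26 mph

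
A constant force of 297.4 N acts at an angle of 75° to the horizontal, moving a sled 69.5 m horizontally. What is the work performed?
W = F·d·cosθ = (297.4)(69.5)cos(75°) = 5350 J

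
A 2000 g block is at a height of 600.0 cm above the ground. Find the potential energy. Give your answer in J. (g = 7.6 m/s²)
Convert to SI: m = 2.0 kg, h = 6.0 m
PE = mgh = (2.0)(7.6)(6.0) = 91.2 J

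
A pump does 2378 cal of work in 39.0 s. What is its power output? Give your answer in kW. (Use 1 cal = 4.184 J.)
Convert to SI: W = 9949.55 J, t = 39.0 s
P = W/t = 9949.55/39.0 = 255.117 W = 0.2551 kW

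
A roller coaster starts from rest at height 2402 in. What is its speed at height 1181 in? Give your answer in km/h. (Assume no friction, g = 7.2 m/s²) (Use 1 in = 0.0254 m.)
Convert to SI: h₁−h₂ = 31.0134 m
mgh₁ = mgh₂ + ½mv² ⇒ v = √(2g(h₁−h₂)) = √(2·7.2·31.0134) = 21.1327 m/s = 76.08 km/h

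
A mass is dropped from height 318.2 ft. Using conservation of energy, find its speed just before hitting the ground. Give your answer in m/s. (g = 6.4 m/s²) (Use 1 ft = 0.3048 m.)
Convert to SI: h = 96.9874 m
mgh = ½mv² ⇒ v = √(2gh) = √(2·6.4·96.9874) = 35.23 m/s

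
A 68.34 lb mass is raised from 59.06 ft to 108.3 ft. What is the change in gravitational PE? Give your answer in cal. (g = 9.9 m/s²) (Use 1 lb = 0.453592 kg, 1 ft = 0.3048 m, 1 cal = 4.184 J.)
Convert to SI: m = 30.9985 kg, Δh = 15.0084 m
ΔPE = mgΔh = (30.9985)(9.9)(15.0084) = 4605.84 J = 1101 cal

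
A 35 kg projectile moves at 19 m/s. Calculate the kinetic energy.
KE = ½mv² = ½(35)(19)² = 6317.5 J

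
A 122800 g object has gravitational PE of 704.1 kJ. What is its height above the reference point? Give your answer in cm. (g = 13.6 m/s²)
Convert to SI: m = 122.8 kg, PE = 704100 J
h = PE/(mg) = 704100/(122.8·13.6) = 421.597 m = 42160 cm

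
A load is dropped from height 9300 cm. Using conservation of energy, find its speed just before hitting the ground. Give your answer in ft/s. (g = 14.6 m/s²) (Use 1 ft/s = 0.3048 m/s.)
Convert to SI: h = 93.0 m
mgh = ½mv² ⇒ v = √(2gh) = √(2·14.6·93.0) = 52.1114 m/s = 171.0 ft/s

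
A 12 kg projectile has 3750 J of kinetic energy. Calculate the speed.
v = √(2·KE/m) = √(2·3750/12) = 25.0 m/s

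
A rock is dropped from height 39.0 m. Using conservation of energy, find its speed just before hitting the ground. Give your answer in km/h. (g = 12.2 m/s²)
mgh = ½mv² ⇒ v = √(2gh) = √(2·12.2·39.0) = 30.848 m/s = 111.1 km/h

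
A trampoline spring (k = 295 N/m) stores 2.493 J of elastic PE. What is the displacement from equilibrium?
x = √(2·PE/k) = √(2·2.493/295) = 0.13 m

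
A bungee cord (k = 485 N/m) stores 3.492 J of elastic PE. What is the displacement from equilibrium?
x = √(2·PE/k) = √(2·3.492/485) = 0.12 m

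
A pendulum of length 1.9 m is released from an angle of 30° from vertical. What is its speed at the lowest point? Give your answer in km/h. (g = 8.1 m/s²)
h = L(1 − cosθ) = 1.9(1 − cos30°) = 0.254552 m
v = √(2gh) = √(2·8.1·0.254552) = 2.0307 m/s = 7.311 km/h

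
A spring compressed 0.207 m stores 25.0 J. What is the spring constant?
k = 2·PE/x² = 2·25.0/(0.207)² = 1167 N/m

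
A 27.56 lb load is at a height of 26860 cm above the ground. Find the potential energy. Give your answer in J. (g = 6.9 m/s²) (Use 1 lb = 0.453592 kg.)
Convert to SI: m = 12.501 kg, h = 268.6 m
PE = mgh = (12.501)(6.9)(268.6) = 23170 J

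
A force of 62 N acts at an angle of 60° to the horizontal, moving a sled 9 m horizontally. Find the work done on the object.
W = F·d·cosθ = (62)(9)cos(60°) = 279.0 J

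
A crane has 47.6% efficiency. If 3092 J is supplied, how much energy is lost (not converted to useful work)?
W_lost = W_in(1 − η) = 3092·(1 − 0.476) = 1620 J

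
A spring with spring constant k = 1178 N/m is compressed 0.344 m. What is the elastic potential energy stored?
PE = ½kx² = ½(1178)(0.344)² = 69.7 J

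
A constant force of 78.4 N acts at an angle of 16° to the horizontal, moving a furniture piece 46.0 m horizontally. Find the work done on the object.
W = F·d·cosθ = (78.4)(46.0)cos(16°) = 3467 J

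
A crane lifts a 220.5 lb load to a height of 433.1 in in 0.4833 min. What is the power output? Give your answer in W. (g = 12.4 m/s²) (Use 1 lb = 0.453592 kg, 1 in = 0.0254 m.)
Convert to SI: m = 100.017 kg, h = 11.0007 m, t = 28.998 s
P = mgh/t = (100.017)(12.4)(11.0007)/28.998 = 470.5 W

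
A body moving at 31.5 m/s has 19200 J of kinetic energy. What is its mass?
m = 2·KE/v² = 2·19200/(31.5)² = 38.7 kg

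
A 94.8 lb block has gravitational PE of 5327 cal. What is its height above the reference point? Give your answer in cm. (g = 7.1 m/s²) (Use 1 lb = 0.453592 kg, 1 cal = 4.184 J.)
Convert to SI: m = 43.0005 kg, PE = 22288.2 J
h = PE/(mg) = 22288.2/(43.0005·7.1) = 73.0033 m = 7300 cm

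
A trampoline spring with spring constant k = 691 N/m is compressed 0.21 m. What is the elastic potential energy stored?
PE = ½kx² = ½(691)(0.21)² = 15.24 J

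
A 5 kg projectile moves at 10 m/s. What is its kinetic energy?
KE = ½mv² = ½(5)(10)² = 250.0 J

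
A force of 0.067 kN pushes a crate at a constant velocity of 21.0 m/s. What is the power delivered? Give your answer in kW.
Convert to SI: F = 67.0 N, v = 21.0 m/s
P = Fv = (67.0)(21.0) = 1407.0 W = 1.407 kW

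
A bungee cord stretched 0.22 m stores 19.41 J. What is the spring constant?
k = 2·PE/x² = 2·19.41/(0.22)² = 802.1 N/m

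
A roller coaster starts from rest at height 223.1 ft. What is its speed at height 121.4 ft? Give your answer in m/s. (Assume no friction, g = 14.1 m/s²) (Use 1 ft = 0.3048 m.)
Convert to SI: h₁−h₂ = 30.9982 m
mgh₁ = mgh₂ + ½mv² ⇒ v = √(2g(h₁−h₂)) = √(2·14.1·30.9982) = 29.57 m/s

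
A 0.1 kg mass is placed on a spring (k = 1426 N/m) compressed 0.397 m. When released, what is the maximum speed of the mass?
½kx² = ½mv² ⇒ v = x√(k/m) = (0.397)√(1426/0.1) = 47.41 m/s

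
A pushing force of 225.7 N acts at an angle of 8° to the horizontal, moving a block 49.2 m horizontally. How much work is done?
W = F·d·cosθ = (225.7)(49.2)cos(8°) = 11000 J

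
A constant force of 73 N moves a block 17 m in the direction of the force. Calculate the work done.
W = F·d = (73)(17) = 1241 J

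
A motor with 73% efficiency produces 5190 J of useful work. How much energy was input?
W_in = W_out/η = 5190/0.73 = 7110 J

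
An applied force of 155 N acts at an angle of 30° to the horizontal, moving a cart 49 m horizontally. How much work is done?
W = F·d·cosθ = (155)(49)cos(30°) = 6577 J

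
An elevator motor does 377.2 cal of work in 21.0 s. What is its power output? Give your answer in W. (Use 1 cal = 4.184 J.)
Convert to SI: W = 1578.2 J, t = 21.0 s
P = W/t = 1578.2/21.0 = 75.15 W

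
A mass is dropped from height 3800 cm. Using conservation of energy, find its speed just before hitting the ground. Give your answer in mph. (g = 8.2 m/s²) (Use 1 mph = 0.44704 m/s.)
Convert to SI: h = 38.0 m
mgh = ½mv² ⇒ v = √(2gh) = √(2·8.2·38.0) = 24.964 m/s = 55.84 mph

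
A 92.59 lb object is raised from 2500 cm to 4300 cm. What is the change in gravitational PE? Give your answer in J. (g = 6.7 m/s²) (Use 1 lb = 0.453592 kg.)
Convert to SI: m = 41.9981 kg, Δh = 18.0 m
ΔPE = mgΔh = (41.9981)(6.7)(18.0) = 5065 J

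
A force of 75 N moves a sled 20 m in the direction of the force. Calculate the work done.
W = F·d = (75)(20) = 1500 J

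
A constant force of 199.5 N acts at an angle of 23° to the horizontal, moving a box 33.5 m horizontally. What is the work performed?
W = F·d·cosθ = (199.5)(33.5)cos(23°) = 6152 J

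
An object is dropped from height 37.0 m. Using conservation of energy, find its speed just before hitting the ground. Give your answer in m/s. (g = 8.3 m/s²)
mgh = ½mv² ⇒ v = √(2gh) = √(2·8.3·37.0) = 24.78 m/s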